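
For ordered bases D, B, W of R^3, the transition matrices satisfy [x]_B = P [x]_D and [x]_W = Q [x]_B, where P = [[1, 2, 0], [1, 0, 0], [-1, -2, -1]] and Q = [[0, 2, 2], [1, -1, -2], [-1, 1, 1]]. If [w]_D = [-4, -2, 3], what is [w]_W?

[2, -14, 9]

Apply P to get B-coordinates [-8, -4, 5], then Q to get W-coordinates.
The result is [w]_W = [2, -14, 9].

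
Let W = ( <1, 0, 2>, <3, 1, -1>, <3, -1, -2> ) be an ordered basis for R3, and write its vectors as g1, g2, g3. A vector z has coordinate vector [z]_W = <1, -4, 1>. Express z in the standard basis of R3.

The coordinates say z = g1 - 4g2 + g3; adding the scaled basis vectors gives <-8, -5, 4>.

<-8, -5, 4>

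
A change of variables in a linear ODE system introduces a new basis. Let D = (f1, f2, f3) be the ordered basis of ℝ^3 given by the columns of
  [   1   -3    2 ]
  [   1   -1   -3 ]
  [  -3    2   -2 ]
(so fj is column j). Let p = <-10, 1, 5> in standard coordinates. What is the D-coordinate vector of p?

<1, 3, -1>

We seek scalars with c_1 f1 + ... + c_3 f3 = p; equivalently solve M c = p where the columns of M are f1, ..., f3.
Gaussian elimination on [M | p] yields c = (1, 3, -1).
Check: f1 + 3f2 - f3 = <-10, 1, 5>.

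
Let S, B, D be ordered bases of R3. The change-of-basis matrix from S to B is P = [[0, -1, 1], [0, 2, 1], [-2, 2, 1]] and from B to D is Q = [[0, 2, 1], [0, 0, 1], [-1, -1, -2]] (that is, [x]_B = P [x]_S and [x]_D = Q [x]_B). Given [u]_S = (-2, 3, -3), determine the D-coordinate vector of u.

Apply P to get B-coordinates (-6, 3, 7), then Q to get D-coordinates.
The result is [u]_D = (13, 7, -11).

(13, 7, -11)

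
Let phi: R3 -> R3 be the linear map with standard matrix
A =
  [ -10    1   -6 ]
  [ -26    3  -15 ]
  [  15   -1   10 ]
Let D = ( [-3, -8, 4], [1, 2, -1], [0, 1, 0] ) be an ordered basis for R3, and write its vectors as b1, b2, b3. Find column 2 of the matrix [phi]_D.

Column 2 of [phi]_D is the D-coordinate vector of phi(b2).
In standard coordinates phi(b2) = A b2 = [-2, -5, 3].
Converting to D: [-2, -5, 3] = b1 + b2 + b3, so the coordinate vector is [1, 1, 1].

[1, 1, 1]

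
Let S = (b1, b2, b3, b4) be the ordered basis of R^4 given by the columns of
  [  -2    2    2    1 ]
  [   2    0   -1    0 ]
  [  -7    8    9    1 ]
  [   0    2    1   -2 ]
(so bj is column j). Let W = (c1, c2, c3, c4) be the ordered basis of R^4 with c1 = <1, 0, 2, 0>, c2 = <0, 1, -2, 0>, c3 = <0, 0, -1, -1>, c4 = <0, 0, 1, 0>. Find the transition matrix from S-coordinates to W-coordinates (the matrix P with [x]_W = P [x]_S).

Let M have columns bj and N have columns cj. Then for every x, N [x]_W = x = M [x]_S, so P = N^(-1) M.
Since det N = 1, N^(-1) has integer entries; multiplying gives P = [[-2, 2, 2, 1], [2, 0, -1, 0], [0, -2, -1, 2], [1, 2, 2, 1]].

[[-2, 2, 2, 1], [2, 0, -1, 0], [0, -2, -1, 2], [1, 2, 2, 1]]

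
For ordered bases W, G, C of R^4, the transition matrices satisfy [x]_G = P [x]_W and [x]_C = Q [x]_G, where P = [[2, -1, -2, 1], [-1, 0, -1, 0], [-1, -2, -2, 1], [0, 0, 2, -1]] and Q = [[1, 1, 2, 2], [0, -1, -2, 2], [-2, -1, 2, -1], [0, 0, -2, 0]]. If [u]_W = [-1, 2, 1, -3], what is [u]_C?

[-15, 26, -3, 16]

Apply P to get G-coordinates [-9, 0, -8, 5], then Q to get C-coordinates.
The result is [u]_C = [-15, 26, -3, 16].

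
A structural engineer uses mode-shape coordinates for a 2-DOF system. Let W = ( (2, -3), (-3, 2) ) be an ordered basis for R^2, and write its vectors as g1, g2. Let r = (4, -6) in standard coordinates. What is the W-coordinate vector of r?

We seek scalars with c_1 g1 + c_2 g2 = r; equivalently solve M c = r where the columns of M are g1, g2.
System: 2c_1 - 3c_2 = 4, -3c_1 + 2c_2 = -6; solving gives c_1 = 2, c_2 = 0.
Check: 2g1 + 0·g2 = (4, -6).

(2, 0)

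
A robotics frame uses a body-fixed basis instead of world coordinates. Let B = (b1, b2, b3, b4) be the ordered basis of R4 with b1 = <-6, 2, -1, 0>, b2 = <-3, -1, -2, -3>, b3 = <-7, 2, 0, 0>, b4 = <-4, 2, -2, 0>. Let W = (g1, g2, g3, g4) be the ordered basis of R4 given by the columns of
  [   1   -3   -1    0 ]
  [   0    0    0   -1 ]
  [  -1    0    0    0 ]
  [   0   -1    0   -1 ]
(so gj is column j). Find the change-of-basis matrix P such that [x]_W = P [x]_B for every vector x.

[[1, 2, 0, 2], [2, 2, 2, 2], [1, -1, 1, 0], [-2, 1, -2, -2]]

Let M have columns bj and N have columns gj. Then for every x, N [x]_W = x = M [x]_B, so P = N^(-1) M.
Since det N = 1, N^(-1) has integer entries; multiplying gives P = [[1, 2, 0, 2], [2, 2, 2, 2], [1, -1, 1, 0], [-2, 1, -2, -2]].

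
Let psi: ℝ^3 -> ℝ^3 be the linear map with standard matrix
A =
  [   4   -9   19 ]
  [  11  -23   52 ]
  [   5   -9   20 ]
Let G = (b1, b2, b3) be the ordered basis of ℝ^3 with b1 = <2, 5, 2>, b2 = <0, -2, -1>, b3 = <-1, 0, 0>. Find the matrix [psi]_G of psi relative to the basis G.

With P the matrix whose columns are b1, ..., b3, [psi]_G = P^(-1) A P.
Column by column: psi(b1) = A b1 = <1, 11, 5>; its G-coordinates <1, -3, 1> give column 1.
Continuing for each basis vector yields [psi]_G = [[1, -2, -1], [-3, -2, 3], [1, -3, 2]].

[[1, -2, -1], [-3, -2, 3], [1, -3, 2]]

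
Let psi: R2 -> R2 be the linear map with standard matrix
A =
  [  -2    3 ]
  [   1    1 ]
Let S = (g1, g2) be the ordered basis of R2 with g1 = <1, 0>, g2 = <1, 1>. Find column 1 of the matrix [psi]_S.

<-3, 1>

Column 1 of [psi]_S is the S-coordinate vector of psi(g1).
In standard coordinates psi(g1) = A g1 = <-2, 1>.
Converting to S: <-2, 1> = -3g1 + g2, so the coordinate vector is <-3, 1>.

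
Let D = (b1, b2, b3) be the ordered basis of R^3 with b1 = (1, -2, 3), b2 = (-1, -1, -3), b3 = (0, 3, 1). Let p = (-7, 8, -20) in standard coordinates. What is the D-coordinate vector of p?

(-4, 3, 1)

[p]_D is the unique c with M c = p, where M has columns b1, ..., b3.
Row-reducing the augmented matrix [M | p] gives c = (-4, 3, 1).
Check: -4b1 + 3b2 + b3 = (-7, 8, -20).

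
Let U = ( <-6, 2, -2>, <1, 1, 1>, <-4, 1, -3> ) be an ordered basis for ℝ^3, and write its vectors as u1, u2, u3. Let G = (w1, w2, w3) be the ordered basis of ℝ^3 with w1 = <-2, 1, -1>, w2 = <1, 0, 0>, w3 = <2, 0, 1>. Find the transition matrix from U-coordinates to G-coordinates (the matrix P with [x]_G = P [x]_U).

Let M have columns uj and N have columns wj. Then for every x, N [x]_G = x = M [x]_U, so P = N^(-1) M.
Since det N = -1, N^(-1) has integer entries; multiplying gives P = [[2, 1, 1], [-2, -1, 2], [0, 2, -2]].

[[2, 1, 1], [-2, -1, 2], [0, 2, -2]]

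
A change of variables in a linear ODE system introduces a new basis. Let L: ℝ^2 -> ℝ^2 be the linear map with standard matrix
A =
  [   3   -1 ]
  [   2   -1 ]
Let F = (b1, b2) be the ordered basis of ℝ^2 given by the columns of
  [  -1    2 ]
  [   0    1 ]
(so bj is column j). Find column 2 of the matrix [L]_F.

(1, 3)

Column 2 of [L]_F is the F-coordinate vector of L(b2).
In standard coordinates L(b2) = A b2 = (5, 3).
Converting to F: (5, 3) = b1 + 3b2, so the coordinate vector is (1, 3).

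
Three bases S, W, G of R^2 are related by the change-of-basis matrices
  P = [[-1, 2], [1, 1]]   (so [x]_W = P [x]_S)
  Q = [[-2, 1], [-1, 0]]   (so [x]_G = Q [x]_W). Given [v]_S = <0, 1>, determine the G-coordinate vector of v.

<-3, -2>

Composing the changes, [v]_G = Q P [v]_S.
Q P = [[3, -3], [1, -2]]; applying this to <0, 1> gives <-3, -2>.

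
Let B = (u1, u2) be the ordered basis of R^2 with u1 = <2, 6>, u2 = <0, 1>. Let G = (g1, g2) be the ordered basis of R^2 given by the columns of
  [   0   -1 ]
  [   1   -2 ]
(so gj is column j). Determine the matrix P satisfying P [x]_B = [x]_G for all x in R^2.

Column j of P is [uj]_G, since P maps B-coordinates to G-coordinates.
Expressing u1 in G: u1 = 2g1 - 2g2, so column 1 of P is <2, -2>.
Doing the same for each uj gives P = [[2, 1], [-2, 0]].

[[2, 1], [-2, 0]]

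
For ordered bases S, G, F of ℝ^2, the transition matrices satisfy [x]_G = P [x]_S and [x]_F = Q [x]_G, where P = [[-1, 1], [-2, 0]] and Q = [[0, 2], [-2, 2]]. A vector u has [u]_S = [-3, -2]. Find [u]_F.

[12, 10]

Apply P to get G-coordinates [1, 6], then Q to get F-coordinates.
The result is [u]_F = [12, 10].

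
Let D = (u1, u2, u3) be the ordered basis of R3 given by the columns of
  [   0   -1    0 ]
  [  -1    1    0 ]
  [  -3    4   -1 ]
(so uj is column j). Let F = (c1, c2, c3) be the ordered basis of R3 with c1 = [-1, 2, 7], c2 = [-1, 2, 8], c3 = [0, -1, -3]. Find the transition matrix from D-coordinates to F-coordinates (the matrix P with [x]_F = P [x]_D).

[[0, 1, 1], [0, 0, -1], [1, 1, 0]]

Column j of P is [uj]_F, since P maps D-coordinates to F-coordinates.
Expressing u1 in F: u1 = 0·c1 + 0·c2 + c3, so column 1 of P is [0, 0, 1].
Doing the same for each uj gives P = [[0, 1, 1], [0, 0, -1], [1, 1, 0]].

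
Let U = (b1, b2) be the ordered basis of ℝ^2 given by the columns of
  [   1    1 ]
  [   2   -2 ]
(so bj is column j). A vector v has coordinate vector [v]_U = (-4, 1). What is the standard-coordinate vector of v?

(-3, -10)

v = M [v]_U, where M has columns b1, b2.
Carrying out the matrix-vector product, v = (-3, -10).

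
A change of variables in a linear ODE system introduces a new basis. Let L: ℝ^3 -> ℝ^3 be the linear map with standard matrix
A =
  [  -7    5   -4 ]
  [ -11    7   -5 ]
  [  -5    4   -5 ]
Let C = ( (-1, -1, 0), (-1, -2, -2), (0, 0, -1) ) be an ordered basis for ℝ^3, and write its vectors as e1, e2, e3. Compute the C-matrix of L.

[[0, -3, -3], [-2, -2, -1], [3, -3, -3]]

With P the matrix whose columns are e1, ..., e3, [L]_C = P^(-1) A P.
Column by column: L(e1) = A e1 = (2, 4, 1); its C-coordinates (0, -2, 3) give column 1.
Continuing for each basis vector yields [L]_C = [[0, -3, -3], [-2, -2, -1], [3, -3, -3]].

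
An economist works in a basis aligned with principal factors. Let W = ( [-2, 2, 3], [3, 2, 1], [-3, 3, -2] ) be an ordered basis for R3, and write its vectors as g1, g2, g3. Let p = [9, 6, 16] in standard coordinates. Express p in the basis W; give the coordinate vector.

We seek scalars with c_1 g1 + ... + c_3 g3 = p; equivalently solve M c = p where the columns of M are g1, ..., g3.
Solving this 3x3 system gives c = (3, 3, -2).
Check: 3g1 + 3g2 - 2g3 = [9, 6, 16].

[3, 3, -2]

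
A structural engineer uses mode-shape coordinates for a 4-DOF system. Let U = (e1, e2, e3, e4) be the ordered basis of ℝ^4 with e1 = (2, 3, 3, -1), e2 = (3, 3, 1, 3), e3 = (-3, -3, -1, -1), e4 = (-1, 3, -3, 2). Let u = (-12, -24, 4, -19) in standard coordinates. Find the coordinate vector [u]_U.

We seek scalars with c_1 e1 + ... + c_4 e4 = u; equivalently solve M c = u where the columns of M are e1, ..., e4.
Gaussian elimination on [M | u] yields c = (0, -4, 1, -3).
Check: 0·e1 - 4e2 + e3 - 3e4 = (-12, -24, 4, -19).

(0, -4, 1, -3)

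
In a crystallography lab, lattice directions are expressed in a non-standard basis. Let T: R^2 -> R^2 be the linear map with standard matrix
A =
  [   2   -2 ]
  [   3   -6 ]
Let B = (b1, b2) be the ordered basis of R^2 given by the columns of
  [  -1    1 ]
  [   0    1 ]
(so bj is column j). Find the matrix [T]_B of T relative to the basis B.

The j-th column of [T]_B is [T(bj)]_B.
T(b1) = A b1 = <-2, -3> = -b1 - 3b2, so column 1 is <-1, -3>.
Repeating for b2 and assembling the columns gives [[-1, -3], [-3, -3]].

[[-1, -3], [-3, -3]]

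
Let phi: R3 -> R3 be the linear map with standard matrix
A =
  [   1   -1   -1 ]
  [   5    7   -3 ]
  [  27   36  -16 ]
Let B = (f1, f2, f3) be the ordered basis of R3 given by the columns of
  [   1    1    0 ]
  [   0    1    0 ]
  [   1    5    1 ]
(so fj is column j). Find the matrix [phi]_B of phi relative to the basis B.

The j-th column of [phi]_B is [phi(fj)]_B.
phi(f1) = A f1 = [0, 2, 11] = -2f1 + 2f2 + 3f3, so column 1 is [-2, 2, 3].
Repeating for f2, f3 and assembling the columns gives [[-2, -2, 2], [2, -3, -3], [3, 0, -3]].

[[-2, -2, 2], [2, -3, -3], [3, 0, -3]]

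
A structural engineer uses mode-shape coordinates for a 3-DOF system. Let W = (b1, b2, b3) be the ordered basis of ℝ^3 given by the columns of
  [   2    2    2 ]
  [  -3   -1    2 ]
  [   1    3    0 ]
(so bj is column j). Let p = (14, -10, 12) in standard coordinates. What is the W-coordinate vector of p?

We seek scalars with c_1 b1 + ... + c_3 b3 = p; equivalently solve M c = p where the columns of M are b1, ..., b3.
Row-reducing the augmented matrix [M | p] gives c = (3, 3, 1).
Check: 3b1 + 3b2 + b3 = (14, -10, 12).

(3, 3, 1)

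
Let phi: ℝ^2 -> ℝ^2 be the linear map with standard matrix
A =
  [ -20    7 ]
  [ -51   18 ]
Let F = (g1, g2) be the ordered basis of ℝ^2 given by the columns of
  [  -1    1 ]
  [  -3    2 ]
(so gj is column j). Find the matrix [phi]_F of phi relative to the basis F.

Let P have columns g1, g2. Then [phi]_F = P^(-1) A P.
Here det P = 1, so P^(-1) is integer; computing A P first and then P^(-1)(A P) gives [[1, 3], [0, -3]].

[[1, 3], [0, -3]]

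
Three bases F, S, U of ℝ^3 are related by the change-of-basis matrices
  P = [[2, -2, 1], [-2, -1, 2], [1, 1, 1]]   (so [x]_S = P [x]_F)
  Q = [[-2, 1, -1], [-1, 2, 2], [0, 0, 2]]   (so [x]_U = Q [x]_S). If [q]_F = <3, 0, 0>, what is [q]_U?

Composing the changes, [q]_U = Q P [q]_F.
Q P = [[-7, 2, -1], [-4, 2, 5], [2, 2, 2]]; applying this to <3, 0, 0> gives <-21, -12, 6>.

<-21, -12, 6>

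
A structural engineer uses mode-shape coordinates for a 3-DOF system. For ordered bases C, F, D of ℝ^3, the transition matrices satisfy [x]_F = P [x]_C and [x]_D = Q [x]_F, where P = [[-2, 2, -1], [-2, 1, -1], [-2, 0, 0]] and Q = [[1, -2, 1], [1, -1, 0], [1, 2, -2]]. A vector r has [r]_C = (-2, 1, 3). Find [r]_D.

(3, 1, -1)

First [r]_F = P [r]_C = (3, 2, 4).
Then [r]_D = Q [r]_F = (3, 1, -1).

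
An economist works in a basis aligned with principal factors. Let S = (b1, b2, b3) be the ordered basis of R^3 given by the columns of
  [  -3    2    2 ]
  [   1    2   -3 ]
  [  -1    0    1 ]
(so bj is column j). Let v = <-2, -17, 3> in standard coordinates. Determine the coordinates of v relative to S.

We seek scalars with c_1 b1 + ... + c_3 b3 = v; equivalently solve M c = v where the columns of M are b1, ..., b3.
Gaussian elimination on [M | v] yields c = (0, -4, 3).
Check: 0·b1 - 4b2 + 3b3 = <-2, -17, 3>.

<0, -4, 3>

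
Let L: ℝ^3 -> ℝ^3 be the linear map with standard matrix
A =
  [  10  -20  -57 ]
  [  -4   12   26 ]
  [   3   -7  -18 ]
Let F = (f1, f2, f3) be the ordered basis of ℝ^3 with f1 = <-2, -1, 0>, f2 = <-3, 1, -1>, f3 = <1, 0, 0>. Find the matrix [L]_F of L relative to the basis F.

The j-th column of [L]_F is [L(fj)]_F.
L(f1) = A f1 = <0, -4, 1> = 3f1 - f2 + 3f3, so column 1 is <3, -1, 3>.
Repeating for f2, f3 and assembling the columns gives [[3, 0, 1], [-1, -2, -3], [3, 1, 3]].

[[3, 0, 1], [-1, -2, -3], [3, 1, 3]]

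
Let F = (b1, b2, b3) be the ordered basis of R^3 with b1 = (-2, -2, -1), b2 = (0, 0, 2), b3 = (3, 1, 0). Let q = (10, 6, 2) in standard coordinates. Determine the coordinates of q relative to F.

(-2, 0, 2)

We seek scalars with c_1 b1 + ... + c_3 b3 = q; equivalently solve M c = q where the columns of M are b1, ..., b3.
Solving this 3x3 system gives c = (-2, 0, 2).
Check: -2b1 + 0·b2 + 2b3 = (10, 6, 2).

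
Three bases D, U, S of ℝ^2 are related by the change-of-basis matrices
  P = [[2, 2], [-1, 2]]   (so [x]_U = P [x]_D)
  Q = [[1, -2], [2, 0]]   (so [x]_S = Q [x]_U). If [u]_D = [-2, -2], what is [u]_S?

[-4, -16]

Composing the changes, [u]_S = Q P [u]_D.
Q P = [[4, -2], [4, 4]]; applying this to [-2, -2] gives [-4, -16].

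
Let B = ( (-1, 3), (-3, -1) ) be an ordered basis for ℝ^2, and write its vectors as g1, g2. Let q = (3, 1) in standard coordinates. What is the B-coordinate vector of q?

We seek scalars with c_1 g1 + c_2 g2 = q; equivalently solve M c = q where the columns of M are g1, g2.
System: -c_1 - 3c_2 = 3, 3c_1 - c_2 = 1; solving gives c_1 = 0, c_2 = -1.
Check: 0·g1 - g2 = (3, 1).

(0, -1)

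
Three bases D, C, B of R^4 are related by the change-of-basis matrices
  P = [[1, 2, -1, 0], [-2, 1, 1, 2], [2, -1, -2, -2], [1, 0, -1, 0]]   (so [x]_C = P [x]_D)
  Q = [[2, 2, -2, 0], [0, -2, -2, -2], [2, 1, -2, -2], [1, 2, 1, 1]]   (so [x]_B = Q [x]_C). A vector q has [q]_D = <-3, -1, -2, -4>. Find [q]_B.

<-30, -2, -23, -7>

First [q]_C = P [q]_D = <-3, -5, 7, -1>.
Then [q]_B = Q [q]_C = <-30, -2, -23, -7>.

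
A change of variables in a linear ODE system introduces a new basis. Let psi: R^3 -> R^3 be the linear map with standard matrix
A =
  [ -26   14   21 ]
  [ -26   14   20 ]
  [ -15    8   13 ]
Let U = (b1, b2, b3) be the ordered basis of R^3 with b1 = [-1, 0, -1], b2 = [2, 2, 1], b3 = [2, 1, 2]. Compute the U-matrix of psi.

[[1, -1, 0], [3, -2, 0], [0, 0, 2]]

Let P have columns b1, ..., b3. Then [psi]_U = P^(-1) A P.
Here det P = -1, so P^(-1) is integer; computing A P first and then P^(-1)(A P) gives [[1, -1, 0], [3, -2, 0], [0, 0, 2]].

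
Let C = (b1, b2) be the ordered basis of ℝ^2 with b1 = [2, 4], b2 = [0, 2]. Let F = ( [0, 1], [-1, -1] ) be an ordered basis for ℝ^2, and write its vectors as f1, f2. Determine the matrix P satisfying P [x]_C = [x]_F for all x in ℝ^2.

[[2, 2], [-2, 0]]

Take x = bj: its C-coordinates are the j-th standard unit vector, so P e_j — column j of P — equals [bj]_F.
b1 = 2f1 - 2f2, giving column 1 = [2, -2]; repeating for each j gives P = [[2, 2], [-2, 0]].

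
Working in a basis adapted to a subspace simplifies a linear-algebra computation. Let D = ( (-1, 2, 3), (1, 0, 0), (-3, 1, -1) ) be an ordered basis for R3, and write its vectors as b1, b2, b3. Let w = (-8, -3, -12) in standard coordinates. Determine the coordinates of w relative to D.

Write w = c_1 b1 + ... + c_3 b3 and solve for the c_i.
Solving this 3x3 system gives c = (-3, -2, 3).
Check: -3b1 - 2b2 + 3b3 = (-8, -3, -12).

(-3, -2, 3)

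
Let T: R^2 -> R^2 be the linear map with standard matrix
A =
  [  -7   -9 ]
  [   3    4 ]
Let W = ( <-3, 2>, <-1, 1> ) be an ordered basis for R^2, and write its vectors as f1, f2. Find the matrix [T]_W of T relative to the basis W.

[[-2, 1], [3, -1]]

The j-th column of [T]_W is [T(fj)]_W.
T(f1) = A f1 = <3, -1> = -2f1 + 3f2, so column 1 is <-2, 3>.
Repeating for f2 and assembling the columns gives [[-2, 1], [3, -1]].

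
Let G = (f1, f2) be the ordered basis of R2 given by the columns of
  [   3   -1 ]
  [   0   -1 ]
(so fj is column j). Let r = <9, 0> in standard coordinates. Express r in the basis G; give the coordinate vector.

[r]_G is the unique c with M c = r, where M has columns f1, f2.
System: 3c_1 - c_2 = 9, 0c_1 - c_2 = 0; solving gives c_1 = 3, c_2 = 0.
Check: 3f1 + 0·f2 = <9, 0>.

<3, 0>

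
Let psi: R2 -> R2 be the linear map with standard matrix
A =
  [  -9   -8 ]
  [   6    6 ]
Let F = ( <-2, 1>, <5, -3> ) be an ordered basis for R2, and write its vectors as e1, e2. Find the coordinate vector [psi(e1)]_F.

<0, 2>

Compute psi(e1) = A e1 = <10, -6> in standard coordinates.
Then write this in F-coordinates: solve for y in y_1 e1 + y_2 e2 = <10, -6>.
This gives y = <0, 2>, which is column 1 of [psi]_F.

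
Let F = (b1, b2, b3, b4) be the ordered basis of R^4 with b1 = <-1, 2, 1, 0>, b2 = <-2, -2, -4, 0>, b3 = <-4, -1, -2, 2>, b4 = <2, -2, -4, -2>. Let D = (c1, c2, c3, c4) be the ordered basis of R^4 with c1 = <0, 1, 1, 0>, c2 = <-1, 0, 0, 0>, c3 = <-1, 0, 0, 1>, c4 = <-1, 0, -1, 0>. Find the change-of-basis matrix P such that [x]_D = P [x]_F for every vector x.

[[2, -2, -1, -2], [0, 0, 1, -2], [0, 0, 2, -2], [1, 2, 1, 2]]

Column j of P is [bj]_D, since P maps F-coordinates to D-coordinates.
Expressing b1 in D: b1 = 2c1 + 0·c2 + 0·c3 + c4, so column 1 of P is <2, 0, 0, 1>.
Doing the same for each bj gives P = [[2, -2, -1, -2], [0, 0, 1, -2], [0, 0, 2, -2], [1, 2, 1, 2]].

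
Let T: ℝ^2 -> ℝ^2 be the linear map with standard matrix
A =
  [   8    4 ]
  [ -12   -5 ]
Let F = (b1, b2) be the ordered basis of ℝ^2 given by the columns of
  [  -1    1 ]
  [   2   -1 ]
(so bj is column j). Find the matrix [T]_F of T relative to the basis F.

With P the matrix whose columns are b1, b2, [T]_F = P^(-1) A P.
Column by column: T(b1) = A b1 = [0, 2]; its F-coordinates [2, 2] give column 1.
Continuing for each basis vector yields [T]_F = [[2, -3], [2, 1]].

[[2, -3], [2, 1]]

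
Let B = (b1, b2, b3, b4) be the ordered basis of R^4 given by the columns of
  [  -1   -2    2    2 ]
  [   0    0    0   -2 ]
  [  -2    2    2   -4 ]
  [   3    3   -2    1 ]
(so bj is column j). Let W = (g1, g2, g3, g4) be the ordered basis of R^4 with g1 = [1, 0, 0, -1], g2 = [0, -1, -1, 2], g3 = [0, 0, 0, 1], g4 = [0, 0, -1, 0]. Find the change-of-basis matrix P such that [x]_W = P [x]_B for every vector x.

Take x = bj: its B-coordinates are the j-th standard unit vector, so P e_j — column j of P — equals [bj]_W.
b1 = -g1 + 0·g2 + 2g3 + 2g4, giving column 1 = [-1, 0, 2, 2]; repeating for each j gives P = [[-1, -2, 2, 2], [0, 0, 0, 2], [2, 1, 0, -1], [2, -2, -2, 2]].

[[-1, -2, 2, 2], [0, 0, 0, 2], [2, 1, 0, -1], [2, -2, -2, 2]]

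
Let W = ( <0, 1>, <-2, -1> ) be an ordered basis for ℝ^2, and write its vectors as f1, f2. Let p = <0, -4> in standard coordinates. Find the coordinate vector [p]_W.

<-4, 0>

Write p = c_1 f1 + c_2 f2 and solve for the c_i.
System: 0c_1 - 2c_2 = 0, c_1 - c_2 = -4; solving gives c_1 = -4, c_2 = 0.
Check: -4f1 + 0·f2 = <0, -4>.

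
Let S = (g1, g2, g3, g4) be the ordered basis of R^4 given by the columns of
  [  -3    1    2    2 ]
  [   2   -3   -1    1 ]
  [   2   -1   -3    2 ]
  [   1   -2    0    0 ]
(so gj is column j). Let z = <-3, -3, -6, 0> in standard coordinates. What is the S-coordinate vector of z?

[z]_S is the unique c with M c = z, where M has columns g1, ..., g4.
Row-reducing the augmented matrix [M | z] gives c = (-2, -1, -1, -3).
Check: -2g1 - g2 - g3 - 3g4 = <-3, -3, -6, 0>.

<-2, -1, -1, -3>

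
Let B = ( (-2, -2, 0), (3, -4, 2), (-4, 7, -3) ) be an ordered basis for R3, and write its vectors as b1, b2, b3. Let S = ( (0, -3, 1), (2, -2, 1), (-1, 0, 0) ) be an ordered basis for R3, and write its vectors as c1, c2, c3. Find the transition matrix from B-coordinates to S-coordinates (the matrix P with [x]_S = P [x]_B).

[[2, 0, -1], [-2, 2, -2], [-2, 1, 0]]

Take x = bj: its B-coordinates are the j-th standard unit vector, so P e_j — column j of P — equals [bj]_S.
b1 = 2c1 - 2c2 - 2c3, giving column 1 = (2, -2, -2); repeating for each j gives P = [[2, 0, -1], [-2, 2, -2], [-2, 1, 0]].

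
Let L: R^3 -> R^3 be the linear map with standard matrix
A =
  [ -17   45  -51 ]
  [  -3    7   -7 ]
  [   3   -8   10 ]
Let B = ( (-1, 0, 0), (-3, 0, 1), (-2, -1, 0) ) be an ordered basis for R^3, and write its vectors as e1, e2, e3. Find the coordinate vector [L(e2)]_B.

(1, 1, -2)

Column 2 of [L]_B is the B-coordinate vector of L(e2).
In standard coordinates L(e2) = A e2 = (0, 2, 1).
Converting to B: (0, 2, 1) = e1 + e2 - 2e3, so the coordinate vector is (1, 1, -2).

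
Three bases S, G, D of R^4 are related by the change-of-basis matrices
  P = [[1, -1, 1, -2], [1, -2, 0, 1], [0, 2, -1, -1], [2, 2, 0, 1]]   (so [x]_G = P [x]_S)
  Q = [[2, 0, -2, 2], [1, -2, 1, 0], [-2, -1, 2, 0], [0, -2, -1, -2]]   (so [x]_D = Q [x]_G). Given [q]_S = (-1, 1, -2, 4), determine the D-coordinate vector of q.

Apply P to get G-coordinates (-12, 1, 0, 4), then Q to get D-coordinates.
The result is [q]_D = (-16, -14, 23, -10).

(-16, -14, 23, -10)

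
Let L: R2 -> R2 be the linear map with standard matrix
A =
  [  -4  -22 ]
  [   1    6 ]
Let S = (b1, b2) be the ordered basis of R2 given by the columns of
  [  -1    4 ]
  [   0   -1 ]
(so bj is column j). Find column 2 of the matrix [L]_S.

Compute L(b2) = A b2 = (6, -2) in standard coordinates.
Then write this in S-coordinates: solve for y in y_1 b1 + y_2 b2 = (6, -2).
This gives y = (2, 2), which is column 2 of [L]_S.

(2, 2)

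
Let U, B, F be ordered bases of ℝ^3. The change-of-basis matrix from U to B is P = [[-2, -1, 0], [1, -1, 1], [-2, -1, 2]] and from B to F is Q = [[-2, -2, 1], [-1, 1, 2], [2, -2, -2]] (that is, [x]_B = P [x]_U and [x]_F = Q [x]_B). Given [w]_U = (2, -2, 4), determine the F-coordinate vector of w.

First [w]_B = P [w]_U = (-2, 8, 6).
Then [w]_F = Q [w]_B = (-6, 22, -32).

(-6, 22, -32)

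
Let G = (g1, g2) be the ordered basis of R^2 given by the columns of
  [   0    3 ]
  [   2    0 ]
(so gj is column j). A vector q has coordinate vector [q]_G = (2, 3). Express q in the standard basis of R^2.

(9, 4)

q = M [q]_G, where M has columns g1, g2.
Carrying out the matrix-vector product, q = (9, 4).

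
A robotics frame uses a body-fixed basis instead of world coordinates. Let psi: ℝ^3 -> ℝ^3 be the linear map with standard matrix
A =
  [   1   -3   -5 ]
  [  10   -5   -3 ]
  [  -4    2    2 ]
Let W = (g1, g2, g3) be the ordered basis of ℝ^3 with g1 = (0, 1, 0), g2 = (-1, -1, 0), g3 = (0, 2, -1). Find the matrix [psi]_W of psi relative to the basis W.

Let P have columns g1, ..., g3. Then [psi]_W = P^(-1) A P.
Here det P = -1, so P^(-1) is integer; computing A P first and then P^(-1)(A P) gives [[2, -3, -2], [3, -2, 1], [-2, -2, -2]].

[[2, -3, -2], [3, -2, 1], [-2, -2, -2]]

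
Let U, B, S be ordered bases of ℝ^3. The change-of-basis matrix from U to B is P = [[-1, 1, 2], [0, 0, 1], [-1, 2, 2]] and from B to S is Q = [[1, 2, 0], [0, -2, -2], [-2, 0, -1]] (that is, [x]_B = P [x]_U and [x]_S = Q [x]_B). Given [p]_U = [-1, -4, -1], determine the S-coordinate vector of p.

Composing the changes, [p]_S = Q P [p]_U.
Q P = [[-1, 1, 4], [2, -4, -6], [3, -4, -6]]; applying this to [-1, -4, -1] gives [-7, 20, 19].

[-7, 20, 19]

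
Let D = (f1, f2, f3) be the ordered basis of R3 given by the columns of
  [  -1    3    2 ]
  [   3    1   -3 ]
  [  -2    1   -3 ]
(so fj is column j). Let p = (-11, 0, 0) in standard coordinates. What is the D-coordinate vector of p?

(0, -3, -1)

Write p = c_1 f1 + ... + c_3 f3 and solve for the c_i.
Solving this 3x3 system gives c = (0, -3, -1).
Check: 0·f1 - 3f2 - f3 = (-11, 0, 0).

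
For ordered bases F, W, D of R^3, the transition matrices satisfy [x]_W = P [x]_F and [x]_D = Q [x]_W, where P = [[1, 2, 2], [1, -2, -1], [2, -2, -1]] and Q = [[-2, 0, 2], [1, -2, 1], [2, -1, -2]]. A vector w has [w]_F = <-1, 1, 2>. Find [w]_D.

<-22, 9, 27>

Apply P to get W-coordinates <5, -5, -6>, then Q to get D-coordinates.
The result is [w]_D = <-22, 9, 27>.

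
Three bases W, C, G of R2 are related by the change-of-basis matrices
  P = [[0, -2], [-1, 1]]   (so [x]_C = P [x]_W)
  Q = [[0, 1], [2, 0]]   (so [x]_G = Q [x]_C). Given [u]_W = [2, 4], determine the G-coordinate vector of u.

[2, -16]

Composing the changes, [u]_G = Q P [u]_W.
Q P = [[-1, 1], [0, -4]]; applying this to [2, 4] gives [2, -16].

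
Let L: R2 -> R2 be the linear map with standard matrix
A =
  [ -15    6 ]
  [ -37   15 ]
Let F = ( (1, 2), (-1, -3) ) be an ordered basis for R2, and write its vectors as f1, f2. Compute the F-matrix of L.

[[-2, -1], [1, 2]]

With P the matrix whose columns are f1, f2, [L]_F = P^(-1) A P.
Column by column: L(f1) = A f1 = (-3, -7); its F-coordinates (-2, 1) give column 1.
Continuing for each basis vector yields [L]_F = [[-2, -1], [1, 2]].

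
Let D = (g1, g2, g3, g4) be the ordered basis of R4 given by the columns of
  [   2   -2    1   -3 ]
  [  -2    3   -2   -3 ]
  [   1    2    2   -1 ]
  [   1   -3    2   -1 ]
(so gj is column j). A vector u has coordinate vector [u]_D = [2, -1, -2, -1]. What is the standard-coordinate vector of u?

[7, 0, -3, 2]

By definition u = 2g1 - g2 - 2g3 - g4.
Summing componentwise gives [7, 0, -3, 2].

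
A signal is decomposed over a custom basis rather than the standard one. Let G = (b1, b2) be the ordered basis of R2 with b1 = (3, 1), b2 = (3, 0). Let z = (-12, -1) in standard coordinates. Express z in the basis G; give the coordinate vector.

[z]_G is the unique c with M c = z, where M has columns b1, b2.
System: 3c_1 + 3c_2 = -12, c_1 + 0c_2 = -1; solving gives c_1 = -1, c_2 = -3.
Check: -b1 - 3b2 = (-12, -1).

(-1, -3)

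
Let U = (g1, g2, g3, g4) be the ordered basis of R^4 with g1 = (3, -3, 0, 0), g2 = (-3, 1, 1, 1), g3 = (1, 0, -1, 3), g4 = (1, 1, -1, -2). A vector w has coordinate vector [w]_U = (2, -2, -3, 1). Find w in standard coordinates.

By definition w = 2g1 - 2g2 - 3g3 + g4.
Summing componentwise gives (10, -7, 0, -13).

(10, -7, 0, -13)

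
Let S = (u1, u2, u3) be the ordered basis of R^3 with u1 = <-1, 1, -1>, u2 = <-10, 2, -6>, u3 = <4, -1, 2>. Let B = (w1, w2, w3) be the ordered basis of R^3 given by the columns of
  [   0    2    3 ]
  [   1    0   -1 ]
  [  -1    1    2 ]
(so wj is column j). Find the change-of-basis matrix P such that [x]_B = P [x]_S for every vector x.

[[0, 0, 1], [1, -2, -1], [-1, -2, 2]]

Let M have columns uj and N have columns wj. Then for every x, N [x]_B = x = M [x]_S, so P = N^(-1) M.
Since det N = 1, N^(-1) has integer entries; multiplying gives P = [[0, 0, 1], [1, -2, -1], [-1, -2, 2]].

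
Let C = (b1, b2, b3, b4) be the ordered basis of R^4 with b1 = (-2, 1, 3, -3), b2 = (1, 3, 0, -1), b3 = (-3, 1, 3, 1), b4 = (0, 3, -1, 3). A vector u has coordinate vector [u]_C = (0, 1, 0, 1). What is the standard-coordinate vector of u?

By definition u = 0·b1 + b2 + 0·b3 + b4.
Summing componentwise gives (1, 6, -1, 2).

(1, 6, -1, 2)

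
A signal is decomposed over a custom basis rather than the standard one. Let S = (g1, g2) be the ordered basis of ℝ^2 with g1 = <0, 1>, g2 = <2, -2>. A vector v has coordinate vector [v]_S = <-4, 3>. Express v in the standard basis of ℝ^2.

The coordinates say v = -4g1 + 3g2; adding the scaled basis vectors gives <6, -10>.

<6, -10>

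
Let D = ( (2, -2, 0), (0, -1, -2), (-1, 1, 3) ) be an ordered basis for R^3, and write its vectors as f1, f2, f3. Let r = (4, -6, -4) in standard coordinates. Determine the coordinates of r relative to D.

We seek scalars with c_1 f1 + ... + c_3 f3 = r; equivalently solve M c = r where the columns of M are f1, ..., f3.
Solving this 3x3 system gives c = (2, 2, 0).
Check: 2f1 + 2f2 + 0·f3 = (4, -6, -4).

(2, 2, 0)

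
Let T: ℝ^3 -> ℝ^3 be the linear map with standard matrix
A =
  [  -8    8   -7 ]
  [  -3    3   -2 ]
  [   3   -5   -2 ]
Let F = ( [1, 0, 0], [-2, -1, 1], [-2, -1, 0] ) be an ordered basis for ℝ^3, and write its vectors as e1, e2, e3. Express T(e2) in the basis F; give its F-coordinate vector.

Compute T(e2) = A e2 = [1, 1, -3] in standard coordinates.
Then write this in F-coordinates: solve for y in y_1 e1 + ... + y_3 e3 = [1, 1, -3].
This gives y = [-1, -3, 2], which is column 2 of [T]_F.

[-1, -3, 2]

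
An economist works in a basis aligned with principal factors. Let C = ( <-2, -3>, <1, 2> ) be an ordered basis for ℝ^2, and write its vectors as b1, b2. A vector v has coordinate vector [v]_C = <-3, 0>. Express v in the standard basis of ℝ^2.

<6, 9>

v = M [v]_C, where M has columns b1, b2.
Carrying out the matrix-vector product, v = <6, 9>.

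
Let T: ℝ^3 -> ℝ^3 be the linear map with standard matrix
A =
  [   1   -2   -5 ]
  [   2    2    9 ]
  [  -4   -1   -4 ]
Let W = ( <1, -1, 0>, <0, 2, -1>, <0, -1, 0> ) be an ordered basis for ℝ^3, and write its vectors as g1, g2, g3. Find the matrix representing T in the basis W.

[[3, 1, 2], [3, -2, -1], [3, 0, -2]]

Let P have columns g1, ..., g3. Then [T]_W = P^(-1) A P.
Here det P = -1, so P^(-1) is integer; computing A P first and then P^(-1)(A P) gives [[3, 1, 2], [3, -2, -1], [3, 0, -2]].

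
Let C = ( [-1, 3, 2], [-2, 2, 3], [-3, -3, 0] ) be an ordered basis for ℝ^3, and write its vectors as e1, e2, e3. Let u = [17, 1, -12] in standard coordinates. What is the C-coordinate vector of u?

Write u = c_1 e1 + ... + c_3 e3 and solve for the c_i.
Solving this 3x3 system gives c = (0, -4, -3).
Check: 0·e1 - 4e2 - 3e3 = [17, 1, -12].

[0, -4, -3]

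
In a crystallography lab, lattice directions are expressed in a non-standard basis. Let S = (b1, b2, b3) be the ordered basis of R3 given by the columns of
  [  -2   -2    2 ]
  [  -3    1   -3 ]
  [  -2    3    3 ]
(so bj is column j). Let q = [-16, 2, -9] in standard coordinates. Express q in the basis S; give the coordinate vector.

[3, 2, -3]

Write q = c_1 b1 + ... + c_3 b3 and solve for the c_i.
Solving this 3x3 system gives c = (3, 2, -3).
Check: 3b1 + 2b2 - 3b3 = [-16, 2, -9].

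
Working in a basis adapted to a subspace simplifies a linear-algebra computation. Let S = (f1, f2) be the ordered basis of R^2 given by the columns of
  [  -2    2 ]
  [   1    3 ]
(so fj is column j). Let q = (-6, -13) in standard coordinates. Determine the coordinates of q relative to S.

(-1, -4)

We seek scalars with c_1 f1 + c_2 f2 = q; equivalently solve M c = q where the columns of M are f1, f2.
System: -2c_1 + 2c_2 = -6, c_1 + 3c_2 = -13; solving gives c_1 = -1, c_2 = -4.
Check: -f1 - 4f2 = (-6, -13).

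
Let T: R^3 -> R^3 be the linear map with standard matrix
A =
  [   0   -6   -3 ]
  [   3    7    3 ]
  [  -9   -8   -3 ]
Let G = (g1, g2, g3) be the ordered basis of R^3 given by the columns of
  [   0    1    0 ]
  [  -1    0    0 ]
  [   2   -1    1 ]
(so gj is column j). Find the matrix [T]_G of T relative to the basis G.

The j-th column of [T]_G is [T(gj)]_G.
T(g1) = A g1 = [0, -1, 2] = g1 + 0·g2 + 0·g3, so column 1 is [1, 0, 0].
Repeating for g2, g3 and assembling the columns gives [[1, 0, -3], [0, 3, -3], [0, -3, 0]].

[[1, 0, -3], [0, 3, -3], [0, -3, 0]]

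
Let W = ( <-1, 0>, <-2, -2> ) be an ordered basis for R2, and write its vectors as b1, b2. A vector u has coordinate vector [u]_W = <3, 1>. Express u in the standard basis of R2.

By definition u = 3b1 + b2.
Summing componentwise gives <-5, -2>.

<-5, -2>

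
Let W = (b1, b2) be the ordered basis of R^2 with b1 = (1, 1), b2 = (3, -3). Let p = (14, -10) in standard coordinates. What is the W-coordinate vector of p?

We seek scalars with c_1 b1 + c_2 b2 = p; equivalently solve M c = p where the columns of M are b1, b2.
System: c_1 + 3c_2 = 14, c_1 - 3c_2 = -10; solving gives c_1 = 2, c_2 = 4.
Check: 2b1 + 4b2 = (14, -10).

(2, 4)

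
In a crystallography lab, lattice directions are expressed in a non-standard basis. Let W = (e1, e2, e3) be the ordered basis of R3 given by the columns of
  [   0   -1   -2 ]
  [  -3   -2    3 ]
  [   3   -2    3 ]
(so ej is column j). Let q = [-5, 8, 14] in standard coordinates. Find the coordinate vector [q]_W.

[q]_W is the unique c with M c = q, where M has columns e1, ..., e3.
Solving this 3x3 system gives c = (1, -1, 3).
Check: e1 - e2 + 3e3 = [-5, 8, 14].

[1, -1, 3]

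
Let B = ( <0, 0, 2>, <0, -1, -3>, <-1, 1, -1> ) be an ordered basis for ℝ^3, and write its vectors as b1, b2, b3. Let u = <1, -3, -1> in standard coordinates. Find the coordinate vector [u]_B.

<2, 2, -1>

We seek scalars with c_1 b1 + ... + c_3 b3 = u; equivalently solve M c = u where the columns of M are b1, ..., b3.
Gaussian elimination on [M | u] yields c = (2, 2, -1).
Check: 2b1 + 2b2 - b3 = <1, -3, -1>.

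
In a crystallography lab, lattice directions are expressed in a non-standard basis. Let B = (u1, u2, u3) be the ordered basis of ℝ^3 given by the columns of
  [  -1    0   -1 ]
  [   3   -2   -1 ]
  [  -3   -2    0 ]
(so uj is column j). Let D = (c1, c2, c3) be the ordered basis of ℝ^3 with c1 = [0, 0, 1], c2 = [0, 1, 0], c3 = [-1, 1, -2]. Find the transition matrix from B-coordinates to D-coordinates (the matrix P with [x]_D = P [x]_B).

[[-1, -2, 2], [2, -2, -2], [1, 0, 1]]

Take x = uj: its B-coordinates are the j-th standard unit vector, so P e_j — column j of P — equals [uj]_D.
u1 = -c1 + 2c2 + c3, giving column 1 = [-1, 2, 1]; repeating for each j gives P = [[-1, -2, 2], [2, -2, -2], [1, 0, 1]].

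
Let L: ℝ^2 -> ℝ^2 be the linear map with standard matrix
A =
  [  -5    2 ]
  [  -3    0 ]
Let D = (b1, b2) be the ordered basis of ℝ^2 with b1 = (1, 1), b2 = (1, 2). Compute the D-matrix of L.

Let P have columns b1, b2. Then [L]_D = P^(-1) A P.
Here det P = 1, so P^(-1) is integer; computing A P first and then P^(-1)(A P) gives [[-3, 1], [0, -2]].

[[-3, 1], [0, -2]]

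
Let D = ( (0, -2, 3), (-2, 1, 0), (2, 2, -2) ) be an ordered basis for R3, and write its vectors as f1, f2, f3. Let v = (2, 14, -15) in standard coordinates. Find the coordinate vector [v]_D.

[v]_D is the unique c with M c = v, where M has columns f1, ..., f3.
Solving this 3x3 system gives c = (-3, 2, 3).
Check: -3f1 + 2f2 + 3f3 = (2, 14, -15).

(-3, 2, 3)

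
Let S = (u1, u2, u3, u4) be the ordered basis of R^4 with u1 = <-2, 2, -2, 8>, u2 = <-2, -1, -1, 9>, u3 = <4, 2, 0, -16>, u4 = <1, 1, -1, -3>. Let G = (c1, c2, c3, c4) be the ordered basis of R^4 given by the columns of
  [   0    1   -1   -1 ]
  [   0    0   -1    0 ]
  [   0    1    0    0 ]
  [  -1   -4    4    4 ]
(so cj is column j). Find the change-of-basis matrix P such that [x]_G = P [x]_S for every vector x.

[[0, -1, 0, -1], [-2, -1, 0, -1], [-2, 1, -2, -1], [2, 0, -2, -1]]

Take x = uj: its S-coordinates are the j-th standard unit vector, so P e_j — column j of P — equals [uj]_G.
u1 = 0·c1 - 2c2 - 2c3 + 2c4, giving column 1 = <0, -2, -2, 2>; repeating for each j gives P = [[0, -1, 0, -1], [-2, -1, 0, -1], [-2, 1, -2, -1], [2, 0, -2, -1]].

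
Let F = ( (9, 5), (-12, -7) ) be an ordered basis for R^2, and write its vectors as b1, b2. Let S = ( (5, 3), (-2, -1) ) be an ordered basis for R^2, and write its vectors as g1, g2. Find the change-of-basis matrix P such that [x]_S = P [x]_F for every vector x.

Take x = bj: its F-coordinates are the j-th standard unit vector, so P e_j — column j of P — equals [bj]_S.
b1 = g1 - 2g2, giving column 1 = (1, -2); repeating for each j gives P = [[1, -2], [-2, 1]].

[[1, -2], [-2, 1]]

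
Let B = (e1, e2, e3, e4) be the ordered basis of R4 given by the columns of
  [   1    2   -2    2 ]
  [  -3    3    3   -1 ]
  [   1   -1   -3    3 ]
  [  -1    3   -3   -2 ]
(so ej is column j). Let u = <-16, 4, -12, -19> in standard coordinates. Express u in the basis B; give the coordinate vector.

Write u = c_1 e1 + ... + c_4 e4 and solve for the c_i.
Row-reducing the augmented matrix [M | u] gives c = (0, -3, 4, -1).
Check: 0·e1 - 3e2 + 4e3 - e4 = <-16, 4, -12, -19>.

<0, -3, 4, -1>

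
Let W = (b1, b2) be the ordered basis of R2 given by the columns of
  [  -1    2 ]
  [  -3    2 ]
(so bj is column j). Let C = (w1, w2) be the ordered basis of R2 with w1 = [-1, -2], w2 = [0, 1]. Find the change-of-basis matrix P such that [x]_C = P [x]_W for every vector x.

Take x = bj: its W-coordinates are the j-th standard unit vector, so P e_j — column j of P — equals [bj]_C.
b1 = w1 - w2, giving column 1 = [1, -1]; repeating for each j gives P = [[1, -2], [-1, -2]].

[[1, -2], [-1, -2]]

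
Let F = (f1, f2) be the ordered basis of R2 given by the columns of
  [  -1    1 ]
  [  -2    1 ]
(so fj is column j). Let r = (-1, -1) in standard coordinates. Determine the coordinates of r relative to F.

(0, -1)

[r]_F is the unique c with M c = r, where M has columns f1, f2.
System: -c_1 + c_2 = -1, -2c_1 + c_2 = -1; solving gives c_1 = 0, c_2 = -1.
Check: 0·f1 - f2 = (-1, -1).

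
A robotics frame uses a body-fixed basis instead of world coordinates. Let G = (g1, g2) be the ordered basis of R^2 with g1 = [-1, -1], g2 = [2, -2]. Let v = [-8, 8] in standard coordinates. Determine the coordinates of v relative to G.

[0, -4]

[v]_G is the unique c with M c = v, where M has columns g1, g2.
System: -c_1 + 2c_2 = -8, -c_1 - 2c_2 = 8; solving gives c_1 = 0, c_2 = -4.
Check: 0·g1 - 4g2 = [-8, 8].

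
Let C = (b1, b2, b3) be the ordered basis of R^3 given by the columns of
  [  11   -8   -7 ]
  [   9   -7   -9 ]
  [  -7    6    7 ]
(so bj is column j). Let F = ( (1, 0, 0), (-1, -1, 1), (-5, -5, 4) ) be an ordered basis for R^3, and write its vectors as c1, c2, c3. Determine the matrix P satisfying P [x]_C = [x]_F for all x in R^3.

[[2, -1, 2], [1, 2, -1], [-2, 1, 2]]

Take x = bj: its C-coordinates are the j-th standard unit vector, so P e_j — column j of P — equals [bj]_F.
b1 = 2c1 + c2 - 2c3, giving column 1 = (2, 1, -2); repeating for each j gives P = [[2, -1, 2], [1, 2, -1], [-2, 1, 2]].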